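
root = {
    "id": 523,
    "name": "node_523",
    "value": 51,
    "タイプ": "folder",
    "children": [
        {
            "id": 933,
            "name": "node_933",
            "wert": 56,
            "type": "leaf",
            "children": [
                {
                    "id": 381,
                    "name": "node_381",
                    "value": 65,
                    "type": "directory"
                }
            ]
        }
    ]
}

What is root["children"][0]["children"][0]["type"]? "directory"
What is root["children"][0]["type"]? "leaf"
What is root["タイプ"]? "folder"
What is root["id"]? 523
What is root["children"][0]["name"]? "node_933"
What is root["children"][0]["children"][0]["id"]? 381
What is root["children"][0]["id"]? 933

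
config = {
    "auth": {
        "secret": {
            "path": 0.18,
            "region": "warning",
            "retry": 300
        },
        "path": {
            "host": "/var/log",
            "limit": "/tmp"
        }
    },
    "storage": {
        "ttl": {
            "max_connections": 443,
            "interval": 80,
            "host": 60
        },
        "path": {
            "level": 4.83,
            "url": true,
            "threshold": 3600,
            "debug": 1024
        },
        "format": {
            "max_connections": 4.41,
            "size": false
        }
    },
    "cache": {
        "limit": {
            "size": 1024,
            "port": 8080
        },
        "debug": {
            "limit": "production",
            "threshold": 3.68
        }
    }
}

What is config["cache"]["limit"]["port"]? 8080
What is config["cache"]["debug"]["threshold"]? 3.68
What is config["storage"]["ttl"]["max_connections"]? 443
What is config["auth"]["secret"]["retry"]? 300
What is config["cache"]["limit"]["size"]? 1024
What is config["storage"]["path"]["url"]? True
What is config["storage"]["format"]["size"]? False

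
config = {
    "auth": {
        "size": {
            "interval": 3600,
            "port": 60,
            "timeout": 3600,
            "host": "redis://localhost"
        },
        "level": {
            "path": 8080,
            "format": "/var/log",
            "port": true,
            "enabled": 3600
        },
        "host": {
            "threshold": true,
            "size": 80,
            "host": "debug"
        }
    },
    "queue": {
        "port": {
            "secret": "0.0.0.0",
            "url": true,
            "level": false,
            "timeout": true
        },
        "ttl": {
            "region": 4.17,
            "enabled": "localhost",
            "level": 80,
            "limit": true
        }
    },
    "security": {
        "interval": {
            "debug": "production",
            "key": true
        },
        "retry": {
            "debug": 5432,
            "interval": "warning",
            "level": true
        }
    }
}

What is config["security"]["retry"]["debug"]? 5432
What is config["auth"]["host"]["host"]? "debug"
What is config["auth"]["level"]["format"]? "/var/log"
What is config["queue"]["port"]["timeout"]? True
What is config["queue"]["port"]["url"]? True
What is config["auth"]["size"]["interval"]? 3600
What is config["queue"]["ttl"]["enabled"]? "localhost"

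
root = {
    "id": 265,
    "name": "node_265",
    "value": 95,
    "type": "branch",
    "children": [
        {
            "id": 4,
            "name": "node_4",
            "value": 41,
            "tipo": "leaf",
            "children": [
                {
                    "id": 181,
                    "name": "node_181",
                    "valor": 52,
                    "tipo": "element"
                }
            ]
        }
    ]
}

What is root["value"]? 95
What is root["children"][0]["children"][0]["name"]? "node_181"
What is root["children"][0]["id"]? 4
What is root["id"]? 265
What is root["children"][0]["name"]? "node_4"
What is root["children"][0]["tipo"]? "leaf"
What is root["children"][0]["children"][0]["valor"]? 52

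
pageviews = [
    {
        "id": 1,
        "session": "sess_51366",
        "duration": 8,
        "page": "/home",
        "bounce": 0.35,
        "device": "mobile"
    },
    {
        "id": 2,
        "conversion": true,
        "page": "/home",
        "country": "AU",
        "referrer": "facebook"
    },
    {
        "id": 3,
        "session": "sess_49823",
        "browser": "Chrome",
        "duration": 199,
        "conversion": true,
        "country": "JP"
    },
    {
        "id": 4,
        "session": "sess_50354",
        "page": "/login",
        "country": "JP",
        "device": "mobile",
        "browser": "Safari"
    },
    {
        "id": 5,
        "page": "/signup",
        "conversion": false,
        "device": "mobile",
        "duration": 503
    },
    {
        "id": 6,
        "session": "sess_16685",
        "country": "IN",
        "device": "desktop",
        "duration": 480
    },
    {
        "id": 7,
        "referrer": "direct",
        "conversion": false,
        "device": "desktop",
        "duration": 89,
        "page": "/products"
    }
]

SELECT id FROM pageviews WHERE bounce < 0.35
[]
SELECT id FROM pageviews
[1, 2, 3, 4, 5, 6, 7]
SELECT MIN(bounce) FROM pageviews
0.35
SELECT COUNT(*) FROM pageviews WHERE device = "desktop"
2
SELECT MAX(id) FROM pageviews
7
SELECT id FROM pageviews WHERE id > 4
[5, 6, 7]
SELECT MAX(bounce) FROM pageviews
0.35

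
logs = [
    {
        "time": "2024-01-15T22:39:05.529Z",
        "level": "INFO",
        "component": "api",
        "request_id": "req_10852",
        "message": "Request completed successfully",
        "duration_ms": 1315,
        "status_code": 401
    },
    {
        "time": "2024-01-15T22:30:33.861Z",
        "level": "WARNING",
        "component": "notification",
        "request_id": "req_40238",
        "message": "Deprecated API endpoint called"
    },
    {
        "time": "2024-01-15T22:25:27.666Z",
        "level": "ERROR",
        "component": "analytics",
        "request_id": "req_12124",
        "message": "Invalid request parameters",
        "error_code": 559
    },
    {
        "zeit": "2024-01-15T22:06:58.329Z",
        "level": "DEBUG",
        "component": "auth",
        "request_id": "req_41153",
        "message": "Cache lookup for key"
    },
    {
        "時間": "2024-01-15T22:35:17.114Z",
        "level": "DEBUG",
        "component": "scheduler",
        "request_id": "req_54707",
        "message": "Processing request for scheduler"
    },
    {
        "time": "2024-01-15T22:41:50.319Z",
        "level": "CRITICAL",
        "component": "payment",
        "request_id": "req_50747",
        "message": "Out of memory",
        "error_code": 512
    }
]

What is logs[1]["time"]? "2024-01-15T22:30:33.861Z"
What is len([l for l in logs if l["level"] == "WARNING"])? 1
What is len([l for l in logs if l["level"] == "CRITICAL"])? 1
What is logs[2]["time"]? "2024-01-15T22:25:27.666Z"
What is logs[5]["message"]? "Out of memory"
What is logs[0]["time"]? "2024-01-15T22:39:05.529Z"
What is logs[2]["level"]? "ERROR"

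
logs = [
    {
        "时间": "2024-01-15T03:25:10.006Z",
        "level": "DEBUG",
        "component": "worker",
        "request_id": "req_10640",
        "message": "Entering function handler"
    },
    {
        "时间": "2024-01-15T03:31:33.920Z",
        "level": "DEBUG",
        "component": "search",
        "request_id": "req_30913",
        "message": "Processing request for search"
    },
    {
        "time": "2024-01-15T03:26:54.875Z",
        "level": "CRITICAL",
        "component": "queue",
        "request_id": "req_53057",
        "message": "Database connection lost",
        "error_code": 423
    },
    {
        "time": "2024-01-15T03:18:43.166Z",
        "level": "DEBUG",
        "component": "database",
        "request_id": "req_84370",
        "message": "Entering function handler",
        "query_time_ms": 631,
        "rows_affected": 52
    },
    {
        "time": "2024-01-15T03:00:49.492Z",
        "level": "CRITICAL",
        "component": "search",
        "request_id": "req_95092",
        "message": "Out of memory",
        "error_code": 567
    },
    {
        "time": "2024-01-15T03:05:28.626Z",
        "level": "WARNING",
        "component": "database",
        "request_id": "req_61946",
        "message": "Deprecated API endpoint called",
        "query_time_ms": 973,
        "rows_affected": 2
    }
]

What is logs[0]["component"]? "worker"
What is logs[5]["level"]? "WARNING"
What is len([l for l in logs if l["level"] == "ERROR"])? 0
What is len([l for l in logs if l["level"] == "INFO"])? 0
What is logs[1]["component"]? "search"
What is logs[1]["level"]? "DEBUG"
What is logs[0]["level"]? "DEBUG"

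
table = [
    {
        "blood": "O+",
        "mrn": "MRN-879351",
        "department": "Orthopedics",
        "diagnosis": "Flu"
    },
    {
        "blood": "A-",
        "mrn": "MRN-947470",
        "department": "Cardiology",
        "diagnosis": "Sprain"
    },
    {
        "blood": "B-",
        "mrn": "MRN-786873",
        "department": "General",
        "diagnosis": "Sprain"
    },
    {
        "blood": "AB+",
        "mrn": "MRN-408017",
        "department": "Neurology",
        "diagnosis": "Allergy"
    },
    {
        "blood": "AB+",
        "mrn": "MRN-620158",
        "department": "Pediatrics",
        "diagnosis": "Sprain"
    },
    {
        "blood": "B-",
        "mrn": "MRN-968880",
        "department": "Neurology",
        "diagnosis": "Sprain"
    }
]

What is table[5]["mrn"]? "MRN-968880"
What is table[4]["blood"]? "AB+"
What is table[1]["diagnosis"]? "Sprain"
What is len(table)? 6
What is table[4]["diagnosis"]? "Sprain"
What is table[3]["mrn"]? "MRN-408017"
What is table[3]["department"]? "Neurology"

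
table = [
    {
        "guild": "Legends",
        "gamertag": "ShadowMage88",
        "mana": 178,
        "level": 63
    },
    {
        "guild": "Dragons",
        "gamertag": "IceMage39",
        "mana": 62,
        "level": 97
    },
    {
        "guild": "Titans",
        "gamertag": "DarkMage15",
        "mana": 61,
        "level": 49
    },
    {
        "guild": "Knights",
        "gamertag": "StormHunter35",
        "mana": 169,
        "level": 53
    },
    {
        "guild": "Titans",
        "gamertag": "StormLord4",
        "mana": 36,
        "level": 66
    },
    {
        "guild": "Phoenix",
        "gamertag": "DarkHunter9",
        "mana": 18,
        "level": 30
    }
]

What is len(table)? 6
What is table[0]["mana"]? 178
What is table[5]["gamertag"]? "DarkHunter9"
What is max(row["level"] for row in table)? 97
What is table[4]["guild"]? "Titans"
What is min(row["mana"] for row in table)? 18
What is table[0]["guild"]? "Legends"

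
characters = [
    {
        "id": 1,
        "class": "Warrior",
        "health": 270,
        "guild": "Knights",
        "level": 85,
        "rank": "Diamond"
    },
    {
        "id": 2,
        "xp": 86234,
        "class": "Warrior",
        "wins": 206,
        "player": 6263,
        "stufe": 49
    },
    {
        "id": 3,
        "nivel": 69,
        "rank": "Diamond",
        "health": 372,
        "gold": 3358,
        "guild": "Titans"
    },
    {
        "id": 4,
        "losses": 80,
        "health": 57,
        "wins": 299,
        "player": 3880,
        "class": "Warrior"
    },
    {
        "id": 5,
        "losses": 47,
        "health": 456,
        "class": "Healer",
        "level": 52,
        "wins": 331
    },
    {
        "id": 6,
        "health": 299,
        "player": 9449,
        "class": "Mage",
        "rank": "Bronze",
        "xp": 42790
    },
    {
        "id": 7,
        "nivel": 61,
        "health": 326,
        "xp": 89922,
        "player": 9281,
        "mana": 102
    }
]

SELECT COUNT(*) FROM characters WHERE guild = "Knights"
1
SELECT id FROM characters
[1, 2, 3, 4, 5, 6, 7]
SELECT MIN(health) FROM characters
57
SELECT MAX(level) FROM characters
85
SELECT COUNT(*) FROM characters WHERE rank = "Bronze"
1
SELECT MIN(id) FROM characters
1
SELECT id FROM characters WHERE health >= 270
[1, 3, 5, 6, 7]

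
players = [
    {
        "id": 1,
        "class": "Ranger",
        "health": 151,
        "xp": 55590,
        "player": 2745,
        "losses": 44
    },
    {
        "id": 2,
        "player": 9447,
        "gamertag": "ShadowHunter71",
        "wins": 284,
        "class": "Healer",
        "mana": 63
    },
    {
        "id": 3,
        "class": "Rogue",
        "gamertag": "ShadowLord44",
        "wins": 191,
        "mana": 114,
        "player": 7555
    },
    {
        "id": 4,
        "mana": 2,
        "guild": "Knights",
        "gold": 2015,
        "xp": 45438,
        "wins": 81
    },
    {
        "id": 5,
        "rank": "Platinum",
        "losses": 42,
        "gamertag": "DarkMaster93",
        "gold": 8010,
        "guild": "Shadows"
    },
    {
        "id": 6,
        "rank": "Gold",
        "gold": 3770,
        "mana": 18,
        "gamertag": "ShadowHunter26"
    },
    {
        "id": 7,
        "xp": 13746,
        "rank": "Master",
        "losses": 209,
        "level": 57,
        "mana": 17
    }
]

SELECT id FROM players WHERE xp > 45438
[1]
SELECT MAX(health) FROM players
151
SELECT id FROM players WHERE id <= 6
[1, 2, 3, 4, 5, 6]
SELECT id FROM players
[1, 2, 3, 4, 5, 6, 7]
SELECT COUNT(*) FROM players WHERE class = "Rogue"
1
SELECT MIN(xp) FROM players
13746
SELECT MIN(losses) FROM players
42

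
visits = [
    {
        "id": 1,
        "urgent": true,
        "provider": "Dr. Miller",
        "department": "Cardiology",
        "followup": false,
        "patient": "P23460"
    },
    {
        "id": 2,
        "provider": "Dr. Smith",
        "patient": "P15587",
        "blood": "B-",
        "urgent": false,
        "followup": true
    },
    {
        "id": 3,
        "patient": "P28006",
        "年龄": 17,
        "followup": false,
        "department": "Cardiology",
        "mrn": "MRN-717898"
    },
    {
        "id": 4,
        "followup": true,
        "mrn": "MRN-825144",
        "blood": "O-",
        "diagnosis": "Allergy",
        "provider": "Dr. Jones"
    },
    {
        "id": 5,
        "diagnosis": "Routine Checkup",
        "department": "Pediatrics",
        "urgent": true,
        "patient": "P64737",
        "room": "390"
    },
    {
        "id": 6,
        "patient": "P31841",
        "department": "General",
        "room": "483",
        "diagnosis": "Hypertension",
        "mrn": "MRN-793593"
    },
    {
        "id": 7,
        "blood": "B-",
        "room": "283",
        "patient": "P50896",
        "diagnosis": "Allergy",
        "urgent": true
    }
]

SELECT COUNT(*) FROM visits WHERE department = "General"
1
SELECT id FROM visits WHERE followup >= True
[2, 4]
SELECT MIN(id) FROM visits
1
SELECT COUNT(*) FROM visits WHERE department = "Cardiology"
2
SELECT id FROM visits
[1, 2, 3, 4, 5, 6, 7]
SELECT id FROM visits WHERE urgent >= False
[1, 2, 5, 7]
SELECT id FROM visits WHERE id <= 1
[1]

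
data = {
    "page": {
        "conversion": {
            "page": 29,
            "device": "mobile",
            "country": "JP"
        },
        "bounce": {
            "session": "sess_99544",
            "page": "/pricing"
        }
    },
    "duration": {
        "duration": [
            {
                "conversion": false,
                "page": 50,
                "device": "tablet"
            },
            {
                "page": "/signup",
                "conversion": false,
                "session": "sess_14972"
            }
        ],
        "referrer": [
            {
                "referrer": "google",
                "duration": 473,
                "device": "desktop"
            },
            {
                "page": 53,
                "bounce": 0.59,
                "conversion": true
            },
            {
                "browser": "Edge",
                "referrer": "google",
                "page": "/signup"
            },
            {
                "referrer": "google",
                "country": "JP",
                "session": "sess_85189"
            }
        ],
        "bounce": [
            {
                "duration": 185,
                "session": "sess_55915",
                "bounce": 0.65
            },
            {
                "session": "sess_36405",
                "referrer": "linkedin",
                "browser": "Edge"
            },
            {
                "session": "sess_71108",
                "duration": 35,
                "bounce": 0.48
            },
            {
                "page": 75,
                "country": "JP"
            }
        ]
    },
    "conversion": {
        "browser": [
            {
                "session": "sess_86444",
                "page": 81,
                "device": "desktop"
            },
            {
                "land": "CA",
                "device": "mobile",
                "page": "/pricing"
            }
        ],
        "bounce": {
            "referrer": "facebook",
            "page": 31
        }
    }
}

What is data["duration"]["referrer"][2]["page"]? "/signup"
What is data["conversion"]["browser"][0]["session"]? "sess_86444"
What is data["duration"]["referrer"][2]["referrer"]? "google"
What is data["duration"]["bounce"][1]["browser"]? "Edge"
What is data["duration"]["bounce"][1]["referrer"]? "linkedin"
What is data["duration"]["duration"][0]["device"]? "tablet"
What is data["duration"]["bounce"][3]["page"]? 75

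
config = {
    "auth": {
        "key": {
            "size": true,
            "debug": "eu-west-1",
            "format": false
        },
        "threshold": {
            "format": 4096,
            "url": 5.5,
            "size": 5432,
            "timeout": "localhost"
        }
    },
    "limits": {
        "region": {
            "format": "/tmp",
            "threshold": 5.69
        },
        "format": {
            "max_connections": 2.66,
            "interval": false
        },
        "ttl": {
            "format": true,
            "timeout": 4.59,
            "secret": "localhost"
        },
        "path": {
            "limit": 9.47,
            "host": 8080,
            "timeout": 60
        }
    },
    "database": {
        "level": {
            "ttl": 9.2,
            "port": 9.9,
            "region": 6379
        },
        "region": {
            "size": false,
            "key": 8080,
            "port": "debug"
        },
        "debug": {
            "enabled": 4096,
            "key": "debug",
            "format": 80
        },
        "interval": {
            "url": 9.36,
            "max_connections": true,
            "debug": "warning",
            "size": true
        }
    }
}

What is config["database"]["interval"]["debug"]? "warning"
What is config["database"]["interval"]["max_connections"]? True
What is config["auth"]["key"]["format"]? False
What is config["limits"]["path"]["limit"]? 9.47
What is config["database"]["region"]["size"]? False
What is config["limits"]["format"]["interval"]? False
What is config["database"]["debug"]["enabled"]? 4096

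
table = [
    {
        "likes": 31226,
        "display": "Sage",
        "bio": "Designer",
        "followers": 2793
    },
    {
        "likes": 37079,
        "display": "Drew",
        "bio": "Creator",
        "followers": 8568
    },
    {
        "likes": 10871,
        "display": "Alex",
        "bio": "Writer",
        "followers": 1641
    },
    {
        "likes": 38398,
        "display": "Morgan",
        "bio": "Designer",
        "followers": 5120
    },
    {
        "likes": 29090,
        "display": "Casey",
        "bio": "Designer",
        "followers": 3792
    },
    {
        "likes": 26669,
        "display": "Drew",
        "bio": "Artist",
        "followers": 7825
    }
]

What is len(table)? 6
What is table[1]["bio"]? "Creator"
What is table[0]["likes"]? 31226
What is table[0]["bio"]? "Designer"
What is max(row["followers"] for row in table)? 8568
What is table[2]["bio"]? "Writer"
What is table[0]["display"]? "Sage"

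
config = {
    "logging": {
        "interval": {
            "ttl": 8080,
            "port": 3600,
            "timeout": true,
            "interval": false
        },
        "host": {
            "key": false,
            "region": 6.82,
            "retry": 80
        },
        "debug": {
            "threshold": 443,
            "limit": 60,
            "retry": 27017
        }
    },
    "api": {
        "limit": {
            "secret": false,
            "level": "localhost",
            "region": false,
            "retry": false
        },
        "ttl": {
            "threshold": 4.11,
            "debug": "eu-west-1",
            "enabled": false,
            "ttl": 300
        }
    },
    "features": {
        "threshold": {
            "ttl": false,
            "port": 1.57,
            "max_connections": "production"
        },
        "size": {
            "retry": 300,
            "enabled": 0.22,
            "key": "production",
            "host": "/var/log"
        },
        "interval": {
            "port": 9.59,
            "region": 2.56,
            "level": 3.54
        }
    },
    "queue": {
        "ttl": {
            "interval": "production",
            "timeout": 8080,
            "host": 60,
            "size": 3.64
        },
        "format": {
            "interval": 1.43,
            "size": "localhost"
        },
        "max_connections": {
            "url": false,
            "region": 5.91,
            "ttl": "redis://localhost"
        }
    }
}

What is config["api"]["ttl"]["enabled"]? False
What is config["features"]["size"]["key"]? "production"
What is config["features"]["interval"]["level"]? 3.54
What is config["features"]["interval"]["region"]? 2.56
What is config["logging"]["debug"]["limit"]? 60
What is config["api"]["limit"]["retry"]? False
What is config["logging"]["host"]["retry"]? 80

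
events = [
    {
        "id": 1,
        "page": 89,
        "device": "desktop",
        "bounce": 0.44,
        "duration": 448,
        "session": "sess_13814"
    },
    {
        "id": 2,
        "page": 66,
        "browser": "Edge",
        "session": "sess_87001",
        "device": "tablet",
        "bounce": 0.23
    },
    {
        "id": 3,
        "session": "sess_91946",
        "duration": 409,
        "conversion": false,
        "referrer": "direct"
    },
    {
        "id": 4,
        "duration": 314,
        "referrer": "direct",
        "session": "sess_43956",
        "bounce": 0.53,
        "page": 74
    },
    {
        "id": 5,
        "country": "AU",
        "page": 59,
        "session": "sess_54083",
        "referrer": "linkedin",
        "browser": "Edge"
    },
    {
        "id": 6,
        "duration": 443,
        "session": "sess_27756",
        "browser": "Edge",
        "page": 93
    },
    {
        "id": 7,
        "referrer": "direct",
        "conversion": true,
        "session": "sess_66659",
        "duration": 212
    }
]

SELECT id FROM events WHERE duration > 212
[1, 3, 4, 6]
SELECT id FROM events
[1, 2, 3, 4, 5, 6, 7]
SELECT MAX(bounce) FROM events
0.53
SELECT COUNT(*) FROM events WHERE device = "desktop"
1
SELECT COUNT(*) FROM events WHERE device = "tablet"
1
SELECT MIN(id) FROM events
1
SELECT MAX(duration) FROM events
448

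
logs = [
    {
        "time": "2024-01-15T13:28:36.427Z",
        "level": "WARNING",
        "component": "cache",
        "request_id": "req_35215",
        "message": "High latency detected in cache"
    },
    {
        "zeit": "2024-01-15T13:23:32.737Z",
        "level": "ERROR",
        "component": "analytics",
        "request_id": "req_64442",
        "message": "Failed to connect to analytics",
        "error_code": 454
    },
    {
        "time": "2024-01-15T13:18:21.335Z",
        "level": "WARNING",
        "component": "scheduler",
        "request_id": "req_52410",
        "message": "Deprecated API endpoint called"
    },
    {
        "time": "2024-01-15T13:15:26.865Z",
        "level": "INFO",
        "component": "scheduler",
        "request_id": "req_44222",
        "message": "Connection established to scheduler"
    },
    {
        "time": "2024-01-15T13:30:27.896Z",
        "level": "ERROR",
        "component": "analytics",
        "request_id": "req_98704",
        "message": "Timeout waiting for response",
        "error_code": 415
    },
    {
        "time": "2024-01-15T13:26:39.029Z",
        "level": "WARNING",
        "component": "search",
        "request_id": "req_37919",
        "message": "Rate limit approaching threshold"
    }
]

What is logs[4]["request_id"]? "req_98704"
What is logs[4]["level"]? "ERROR"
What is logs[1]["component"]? "analytics"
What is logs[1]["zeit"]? "2024-01-15T13:23:32.737Z"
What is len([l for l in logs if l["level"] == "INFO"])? 1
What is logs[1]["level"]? "ERROR"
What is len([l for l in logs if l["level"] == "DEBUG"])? 0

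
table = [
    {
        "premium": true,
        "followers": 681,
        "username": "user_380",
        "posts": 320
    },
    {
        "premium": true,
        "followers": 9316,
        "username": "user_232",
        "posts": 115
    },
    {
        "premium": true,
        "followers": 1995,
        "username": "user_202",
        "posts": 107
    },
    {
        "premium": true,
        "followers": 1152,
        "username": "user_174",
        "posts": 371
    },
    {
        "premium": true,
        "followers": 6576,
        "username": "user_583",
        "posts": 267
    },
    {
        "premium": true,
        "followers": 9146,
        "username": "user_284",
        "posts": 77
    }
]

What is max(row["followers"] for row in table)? 9316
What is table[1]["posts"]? 115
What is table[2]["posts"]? 107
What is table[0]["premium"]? True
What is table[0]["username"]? "user_380"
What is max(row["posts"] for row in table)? 371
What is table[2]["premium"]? True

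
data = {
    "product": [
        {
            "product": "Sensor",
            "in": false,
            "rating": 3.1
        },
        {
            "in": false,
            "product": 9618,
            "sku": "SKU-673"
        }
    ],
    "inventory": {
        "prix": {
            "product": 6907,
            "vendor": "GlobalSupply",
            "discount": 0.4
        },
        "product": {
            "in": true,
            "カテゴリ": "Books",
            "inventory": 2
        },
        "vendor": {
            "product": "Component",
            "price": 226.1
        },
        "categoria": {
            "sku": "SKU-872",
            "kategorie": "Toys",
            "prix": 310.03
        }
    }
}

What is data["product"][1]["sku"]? "SKU-673"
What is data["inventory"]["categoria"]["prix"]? 310.03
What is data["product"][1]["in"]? False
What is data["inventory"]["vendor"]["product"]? "Component"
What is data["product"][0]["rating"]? 3.1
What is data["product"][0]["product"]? "Sensor"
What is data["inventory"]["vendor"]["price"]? 226.1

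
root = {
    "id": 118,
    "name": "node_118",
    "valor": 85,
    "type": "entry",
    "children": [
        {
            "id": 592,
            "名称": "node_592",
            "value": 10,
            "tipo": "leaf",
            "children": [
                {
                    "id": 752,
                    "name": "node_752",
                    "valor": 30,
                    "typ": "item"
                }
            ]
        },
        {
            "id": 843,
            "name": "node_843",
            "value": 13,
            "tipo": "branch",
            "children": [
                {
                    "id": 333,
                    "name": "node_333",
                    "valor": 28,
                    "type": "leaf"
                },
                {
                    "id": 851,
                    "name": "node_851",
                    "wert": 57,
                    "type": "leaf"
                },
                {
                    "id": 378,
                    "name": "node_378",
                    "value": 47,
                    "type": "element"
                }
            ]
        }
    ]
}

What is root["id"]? 118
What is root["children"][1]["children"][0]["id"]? 333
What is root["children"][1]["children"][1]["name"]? "node_851"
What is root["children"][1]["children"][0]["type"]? "leaf"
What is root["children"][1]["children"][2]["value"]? 47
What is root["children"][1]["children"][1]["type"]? "leaf"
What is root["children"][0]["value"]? 10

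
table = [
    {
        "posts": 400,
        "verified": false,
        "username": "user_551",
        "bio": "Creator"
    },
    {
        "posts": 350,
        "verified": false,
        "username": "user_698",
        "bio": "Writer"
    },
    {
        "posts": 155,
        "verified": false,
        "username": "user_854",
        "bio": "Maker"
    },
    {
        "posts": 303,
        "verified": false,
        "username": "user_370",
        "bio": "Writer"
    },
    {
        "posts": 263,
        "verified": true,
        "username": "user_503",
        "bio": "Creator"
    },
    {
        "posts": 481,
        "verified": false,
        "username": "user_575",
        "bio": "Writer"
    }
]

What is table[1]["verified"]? False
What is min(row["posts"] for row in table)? 155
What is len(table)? 6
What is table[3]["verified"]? False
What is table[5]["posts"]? 481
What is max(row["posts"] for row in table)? 481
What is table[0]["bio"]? "Creator"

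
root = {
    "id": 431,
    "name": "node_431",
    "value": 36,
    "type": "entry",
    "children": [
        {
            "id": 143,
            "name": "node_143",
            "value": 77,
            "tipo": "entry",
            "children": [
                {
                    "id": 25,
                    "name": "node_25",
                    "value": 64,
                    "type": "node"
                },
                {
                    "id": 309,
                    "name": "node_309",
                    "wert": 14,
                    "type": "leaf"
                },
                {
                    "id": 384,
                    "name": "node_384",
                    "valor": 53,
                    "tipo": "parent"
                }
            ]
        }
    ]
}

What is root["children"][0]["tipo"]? "entry"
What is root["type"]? "entry"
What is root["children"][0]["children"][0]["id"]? 25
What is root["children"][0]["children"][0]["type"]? "node"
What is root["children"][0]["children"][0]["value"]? 64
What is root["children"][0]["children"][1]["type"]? "leaf"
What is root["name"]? "node_431"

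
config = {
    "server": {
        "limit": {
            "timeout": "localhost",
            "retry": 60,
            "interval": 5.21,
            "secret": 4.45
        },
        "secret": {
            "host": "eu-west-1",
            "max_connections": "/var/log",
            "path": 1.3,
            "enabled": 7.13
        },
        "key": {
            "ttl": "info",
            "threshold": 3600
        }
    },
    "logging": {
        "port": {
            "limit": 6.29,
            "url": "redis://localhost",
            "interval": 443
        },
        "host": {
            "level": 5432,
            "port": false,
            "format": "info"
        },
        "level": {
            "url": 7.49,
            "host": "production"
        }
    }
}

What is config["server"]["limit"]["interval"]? 5.21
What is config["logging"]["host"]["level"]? 5432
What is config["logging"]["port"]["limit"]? 6.29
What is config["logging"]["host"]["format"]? "info"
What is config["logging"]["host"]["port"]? False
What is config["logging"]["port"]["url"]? "redis://localhost"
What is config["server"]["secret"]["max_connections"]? "/var/log"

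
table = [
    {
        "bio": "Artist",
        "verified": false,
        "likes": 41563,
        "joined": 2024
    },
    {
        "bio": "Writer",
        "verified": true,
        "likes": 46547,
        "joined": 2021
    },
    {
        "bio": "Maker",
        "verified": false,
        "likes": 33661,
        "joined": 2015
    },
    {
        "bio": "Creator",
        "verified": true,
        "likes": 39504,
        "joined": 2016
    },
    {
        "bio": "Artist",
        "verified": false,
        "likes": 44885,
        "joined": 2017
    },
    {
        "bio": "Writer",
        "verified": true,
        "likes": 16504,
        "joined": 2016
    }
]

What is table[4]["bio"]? "Artist"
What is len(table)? 6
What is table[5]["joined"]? 2016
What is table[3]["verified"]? True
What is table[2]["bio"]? "Maker"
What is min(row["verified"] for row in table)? False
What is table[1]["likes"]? 46547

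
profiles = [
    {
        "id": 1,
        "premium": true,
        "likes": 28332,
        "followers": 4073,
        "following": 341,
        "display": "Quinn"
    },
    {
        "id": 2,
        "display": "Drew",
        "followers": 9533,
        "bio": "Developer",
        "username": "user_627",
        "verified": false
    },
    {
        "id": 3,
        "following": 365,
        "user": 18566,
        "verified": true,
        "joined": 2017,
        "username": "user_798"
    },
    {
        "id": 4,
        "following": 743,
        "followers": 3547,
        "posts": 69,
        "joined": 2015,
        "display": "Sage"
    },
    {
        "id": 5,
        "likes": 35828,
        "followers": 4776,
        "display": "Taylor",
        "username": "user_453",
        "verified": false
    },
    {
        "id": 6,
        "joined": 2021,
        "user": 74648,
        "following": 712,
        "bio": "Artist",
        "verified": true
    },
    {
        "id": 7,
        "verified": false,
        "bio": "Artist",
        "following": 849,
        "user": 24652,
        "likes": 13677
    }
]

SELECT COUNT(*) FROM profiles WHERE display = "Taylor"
1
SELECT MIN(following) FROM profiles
341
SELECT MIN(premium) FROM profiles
True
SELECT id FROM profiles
[1, 2, 3, 4, 5, 6, 7]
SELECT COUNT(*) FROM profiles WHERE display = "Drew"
1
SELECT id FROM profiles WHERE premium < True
[]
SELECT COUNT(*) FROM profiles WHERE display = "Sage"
1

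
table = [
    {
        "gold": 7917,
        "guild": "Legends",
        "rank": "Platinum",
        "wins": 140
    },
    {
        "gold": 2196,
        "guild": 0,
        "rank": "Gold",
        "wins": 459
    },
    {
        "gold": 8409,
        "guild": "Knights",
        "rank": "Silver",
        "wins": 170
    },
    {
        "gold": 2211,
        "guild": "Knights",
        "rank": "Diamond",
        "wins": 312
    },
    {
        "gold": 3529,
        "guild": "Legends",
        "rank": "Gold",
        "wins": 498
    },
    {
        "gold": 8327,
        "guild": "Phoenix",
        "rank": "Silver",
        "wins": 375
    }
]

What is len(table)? 6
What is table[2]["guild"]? "Knights"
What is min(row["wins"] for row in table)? 140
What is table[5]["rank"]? "Silver"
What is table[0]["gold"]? 7917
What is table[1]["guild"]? 0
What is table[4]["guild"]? "Legends"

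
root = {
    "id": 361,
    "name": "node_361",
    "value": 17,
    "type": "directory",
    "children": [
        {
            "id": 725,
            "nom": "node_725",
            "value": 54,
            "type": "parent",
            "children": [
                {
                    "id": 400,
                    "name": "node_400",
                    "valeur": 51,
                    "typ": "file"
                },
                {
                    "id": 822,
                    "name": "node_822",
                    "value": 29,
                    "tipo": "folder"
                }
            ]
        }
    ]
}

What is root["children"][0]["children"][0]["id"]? 400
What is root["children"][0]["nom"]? "node_725"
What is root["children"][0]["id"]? 725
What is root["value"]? 17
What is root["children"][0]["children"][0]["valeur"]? 51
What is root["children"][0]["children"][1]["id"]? 822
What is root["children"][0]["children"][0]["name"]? "node_400"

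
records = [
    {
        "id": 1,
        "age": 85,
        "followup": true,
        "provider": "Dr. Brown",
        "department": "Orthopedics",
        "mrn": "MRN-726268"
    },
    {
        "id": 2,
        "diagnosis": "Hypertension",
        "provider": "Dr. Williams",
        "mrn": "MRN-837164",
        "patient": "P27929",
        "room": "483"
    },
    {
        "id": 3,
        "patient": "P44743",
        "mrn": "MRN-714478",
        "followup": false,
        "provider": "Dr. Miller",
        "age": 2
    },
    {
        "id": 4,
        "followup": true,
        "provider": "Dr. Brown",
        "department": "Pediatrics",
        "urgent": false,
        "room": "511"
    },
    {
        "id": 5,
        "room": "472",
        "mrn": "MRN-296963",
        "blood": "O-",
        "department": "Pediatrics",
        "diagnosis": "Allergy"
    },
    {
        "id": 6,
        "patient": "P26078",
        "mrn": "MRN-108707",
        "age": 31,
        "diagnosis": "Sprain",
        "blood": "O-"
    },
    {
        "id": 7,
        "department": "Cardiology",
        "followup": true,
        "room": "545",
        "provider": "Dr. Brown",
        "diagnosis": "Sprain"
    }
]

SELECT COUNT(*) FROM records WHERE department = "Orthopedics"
1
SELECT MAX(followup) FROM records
True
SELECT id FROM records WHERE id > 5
[6, 7]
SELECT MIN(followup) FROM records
False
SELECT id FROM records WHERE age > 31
[1]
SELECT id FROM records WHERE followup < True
[3]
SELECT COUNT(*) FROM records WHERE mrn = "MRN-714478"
1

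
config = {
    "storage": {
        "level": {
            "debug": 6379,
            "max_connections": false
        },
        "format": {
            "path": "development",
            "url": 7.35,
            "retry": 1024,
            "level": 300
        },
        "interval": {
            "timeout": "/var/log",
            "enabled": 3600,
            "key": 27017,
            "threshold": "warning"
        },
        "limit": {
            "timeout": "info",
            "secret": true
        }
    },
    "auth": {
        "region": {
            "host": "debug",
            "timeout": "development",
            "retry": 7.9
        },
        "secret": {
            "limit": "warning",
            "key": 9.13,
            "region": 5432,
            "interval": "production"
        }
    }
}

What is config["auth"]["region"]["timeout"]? "development"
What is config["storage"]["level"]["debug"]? 6379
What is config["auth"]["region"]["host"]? "debug"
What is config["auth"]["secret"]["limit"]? "warning"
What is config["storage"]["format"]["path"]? "development"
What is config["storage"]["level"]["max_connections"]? False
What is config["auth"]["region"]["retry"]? 7.9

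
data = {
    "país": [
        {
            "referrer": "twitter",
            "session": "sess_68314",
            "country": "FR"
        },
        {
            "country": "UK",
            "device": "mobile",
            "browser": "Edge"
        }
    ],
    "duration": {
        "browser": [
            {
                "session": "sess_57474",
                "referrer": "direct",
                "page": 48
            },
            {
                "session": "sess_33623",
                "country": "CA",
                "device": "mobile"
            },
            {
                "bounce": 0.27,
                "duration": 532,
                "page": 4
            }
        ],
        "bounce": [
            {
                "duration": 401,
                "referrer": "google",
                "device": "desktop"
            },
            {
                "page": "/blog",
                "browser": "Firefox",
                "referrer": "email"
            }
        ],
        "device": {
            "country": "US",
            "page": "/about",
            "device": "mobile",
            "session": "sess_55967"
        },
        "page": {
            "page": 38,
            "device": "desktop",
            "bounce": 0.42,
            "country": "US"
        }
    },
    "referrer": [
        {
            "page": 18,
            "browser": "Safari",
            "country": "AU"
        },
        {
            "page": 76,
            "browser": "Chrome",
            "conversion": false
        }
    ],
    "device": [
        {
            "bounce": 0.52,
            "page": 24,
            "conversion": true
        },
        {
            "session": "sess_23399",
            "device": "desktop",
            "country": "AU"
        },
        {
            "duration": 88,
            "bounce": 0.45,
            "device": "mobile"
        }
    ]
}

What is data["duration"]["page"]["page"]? 38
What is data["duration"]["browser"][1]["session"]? "sess_33623"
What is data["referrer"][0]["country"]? "AU"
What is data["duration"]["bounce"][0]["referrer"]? "google"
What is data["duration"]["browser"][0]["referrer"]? "direct"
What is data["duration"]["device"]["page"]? "/about"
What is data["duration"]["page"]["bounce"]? 0.42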